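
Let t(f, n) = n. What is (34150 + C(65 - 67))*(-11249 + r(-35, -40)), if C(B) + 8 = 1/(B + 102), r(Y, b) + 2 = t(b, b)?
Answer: -38549743491/100 ≈ -3.8550e+8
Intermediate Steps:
r(Y, b) = -2 + b
C(B) = -8 + 1/(102 + B) (C(B) = -8 + 1/(B + 102) = -8 + 1/(102 + B))
(34150 + C(65 - 67))*(-11249 + r(-35, -40)) = (34150 + (-815 - 8*(65 - 67))/(102 + (65 - 67)))*(-11249 + (-2 - 40)) = (34150 + (-815 - 8*(-2))/(102 - 2))*(-11249 - 42) = (34150 + (-815 + 16)/100)*(-11291) = (34150 + (1/100)*(-799))*(-11291) = (34150 - 799/100)*(-11291) = (3414201/100)*(-11291) = -38549743491/100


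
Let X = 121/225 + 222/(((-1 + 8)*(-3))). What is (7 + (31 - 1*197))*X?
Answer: 837559/525 ≈ 1595.3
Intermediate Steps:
X = -15803/1575 (X = 121*(1/225) + 222/((7*(-3))) = 121/225 + 222/(-21) = 121/225 + 222*(-1/21) = 121/225 - 74/7 = -15803/1575 ≈ -10.034)
(7 + (31 - 1*197))*X = (7 + (31 - 1*197))*(-15803/1575) = (7 + (31 - 197))*(-15803/1575) = (7 - 166)*(-15803/1575) = -159*(-15803/1575) = 837559/525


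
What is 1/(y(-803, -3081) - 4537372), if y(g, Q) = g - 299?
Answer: -1/4538474 ≈ -2.2034e-7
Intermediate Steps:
y(g, Q) = -299 + g
1/(y(-803, -3081) - 4537372) = 1/((-299 - 803) - 4537372) = 1/(-1102 - 4537372) = 1/(-4538474) = -1/4538474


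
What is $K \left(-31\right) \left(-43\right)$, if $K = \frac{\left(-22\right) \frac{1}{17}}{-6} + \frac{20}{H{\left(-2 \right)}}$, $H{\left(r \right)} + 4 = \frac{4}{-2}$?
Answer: $- \frac{70649}{17} \approx -4155.8$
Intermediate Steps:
$H{\left(r \right)} = -6$ ($H{\left(r \right)} = -4 + \frac{4}{-2} = -4 + 4 \left(- \frac{1}{2}\right) = -4 - 2 = -6$)
$K = - \frac{53}{17}$ ($K = \frac{\left(-22\right) \frac{1}{17}}{-6} + \frac{20}{-6} = \left(-22\right) \frac{1}{17} \left(- \frac{1}{6}\right) + 20 \left(- \frac{1}{6}\right) = \left(- \frac{22}{17}\right) \left(- \frac{1}{6}\right) - \frac{10}{3} = \frac{11}{51} - \frac{10}{3} = - \frac{53}{17} \approx -3.1176$)
$K \left(-31\right) \left(-43\right) = \left(- \frac{53}{17}\right) \left(-31\right) \left(-43\right) = \frac{1643}{17} \left(-43\right) = - \frac{70649}{17}$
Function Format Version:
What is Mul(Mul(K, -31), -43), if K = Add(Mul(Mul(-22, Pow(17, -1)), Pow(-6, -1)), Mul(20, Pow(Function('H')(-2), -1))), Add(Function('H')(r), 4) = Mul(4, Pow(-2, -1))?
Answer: Rational(-70649, 17) ≈ -4155.8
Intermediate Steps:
Function('H')(r) = -6 (Function('H')(r) = Add(-4, Mul(4, Pow(-2, -1))) = Add(-4, Mul(4, Rational(-1, 2))) = Add(-4, -2) = -6)
K = Rational(-53, 17) (K = Add(Mul(Mul(-22, Pow(17, -1)), Pow(-6, -1)), Mul(20, Pow(-6, -1))) = Add(Mul(Mul(-22, Rational(1, 17)), Rational(-1, 6)), Mul(20, Rational(-1, 6))) = Add(Mul(Rational(-22, 17), Rational(-1, 6)), Rational(-10, 3)) = Add(Rational(11, 51), Rational(-10, 3)) = Rational(-53, 17) ≈ -3.1176)
Mul(Mul(K, -31), -43) = Mul(Mul(Rational(-53, 17), -31), -43) = Mul(Rational(1643, 17), -43) = Rational(-70649, 17)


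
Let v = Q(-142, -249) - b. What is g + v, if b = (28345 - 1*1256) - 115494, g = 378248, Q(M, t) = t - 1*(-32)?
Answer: 466436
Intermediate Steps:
Q(M, t) = 32 + t (Q(M, t) = t + 32 = 32 + t)
b = -88405 (b = (28345 - 1256) - 115494 = 27089 - 115494 = -88405)
v = 88188 (v = (32 - 249) - 1*(-88405) = -217 + 88405 = 88188)
g + v = 378248 + 88188 = 466436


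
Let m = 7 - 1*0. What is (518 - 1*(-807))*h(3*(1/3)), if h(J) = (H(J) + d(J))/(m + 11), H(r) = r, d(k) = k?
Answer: 1325/9 ≈ 147.22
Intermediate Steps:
m = 7 (m = 7 + 0 = 7)
h(J) = J/9 (h(J) = (J + J)/(7 + 11) = (2*J)/18 = (2*J)*(1/18) = J/9)
(518 - 1*(-807))*h(3*(1/3)) = (518 - 1*(-807))*((3*(1/3))/9) = (518 + 807)*((3*(1*(1/3)))/9) = 1325*((3*(1/3))/9) = 1325*((1/9)*1) = 1325*(1/9) = 1325/9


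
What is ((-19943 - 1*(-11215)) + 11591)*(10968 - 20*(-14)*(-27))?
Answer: 9757104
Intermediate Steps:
((-19943 - 1*(-11215)) + 11591)*(10968 - 20*(-14)*(-27)) = ((-19943 + 11215) + 11591)*(10968 + 280*(-27)) = (-8728 + 11591)*(10968 - 7560) = 2863*3408 = 9757104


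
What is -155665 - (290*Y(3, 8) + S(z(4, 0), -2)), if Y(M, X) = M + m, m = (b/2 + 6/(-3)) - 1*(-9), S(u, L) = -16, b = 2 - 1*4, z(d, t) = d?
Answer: -158259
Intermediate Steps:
b = -2 (b = 2 - 4 = -2)
m = 6 (m = (-2/2 + 6/(-3)) - 1*(-9) = (-2*½ + 6*(-⅓)) + 9 = (-1 - 2) + 9 = -3 + 9 = 6)
Y(M, X) = 6 + M (Y(M, X) = M + 6 = 6 + M)
-155665 - (290*Y(3, 8) + S(z(4, 0), -2)) = -155665 - (290*(6 + 3) - 16) = -155665 - (290*9 - 16) = -155665 - (2610 - 16) = -155665 - 1*2594 = -155665 - 2594 = -158259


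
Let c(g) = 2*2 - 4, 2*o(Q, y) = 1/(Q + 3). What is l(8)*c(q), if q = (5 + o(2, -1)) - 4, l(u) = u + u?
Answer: 0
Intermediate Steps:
o(Q, y) = 1/(2*(3 + Q)) (o(Q, y) = 1/(2*(Q + 3)) = 1/(2*(3 + Q)))
l(u) = 2*u
q = 11/10 (q = (5 + 1/(2*(3 + 2))) - 4 = (5 + (½)/5) - 4 = (5 + (½)*(⅕)) - 4 = (5 + ⅒) - 4 = 51/10 - 4 = 11/10 ≈ 1.1000)
c(g) = 0 (c(g) = 4 - 4 = 0)
l(8)*c(q) = (2*8)*0 = 16*0 = 0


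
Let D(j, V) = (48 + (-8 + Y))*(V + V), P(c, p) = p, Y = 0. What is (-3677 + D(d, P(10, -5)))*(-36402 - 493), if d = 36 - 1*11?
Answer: 150420915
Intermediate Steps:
d = 25 (d = 36 - 11 = 25)
D(j, V) = 80*V (D(j, V) = (48 + (-8 + 0))*(V + V) = (48 - 8)*(2*V) = 40*(2*V) = 80*V)
(-3677 + D(d, P(10, -5)))*(-36402 - 493) = (-3677 + 80*(-5))*(-36402 - 493) = (-3677 - 400)*(-36895) = -4077*(-36895) = 150420915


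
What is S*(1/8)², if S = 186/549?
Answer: 31/5856 ≈ 0.0052937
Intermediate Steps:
S = 62/183 (S = 186*(1/549) = 62/183 ≈ 0.33880)
S*(1/8)² = 62*(1/8)²/183 = 62*(⅛)²/183 = (62/183)*(1/64) = 31/5856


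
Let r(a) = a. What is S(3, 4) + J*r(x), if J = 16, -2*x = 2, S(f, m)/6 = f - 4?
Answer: -22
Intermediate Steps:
S(f, m) = -24 + 6*f (S(f, m) = 6*(f - 4) = 6*(-4 + f) = -24 + 6*f)
x = -1 (x = -½*2 = -1)
S(3, 4) + J*r(x) = (-24 + 6*3) + 16*(-1) = (-24 + 18) - 16 = -6 - 16 = -22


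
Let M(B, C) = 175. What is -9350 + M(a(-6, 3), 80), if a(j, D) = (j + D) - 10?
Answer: -9175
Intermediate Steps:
a(j, D) = -10 + D + j (a(j, D) = (D + j) - 10 = -10 + D + j)
-9350 + M(a(-6, 3), 80) = -9350 + 175 = -9175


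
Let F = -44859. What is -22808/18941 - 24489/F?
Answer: -186432641/283224773 ≈ -0.65825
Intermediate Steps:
-22808/18941 - 24489/F = -22808/18941 - 24489/(-44859) = -22808*1/18941 - 24489*(-1/44859) = -22808/18941 + 8163/14953 = -186432641/283224773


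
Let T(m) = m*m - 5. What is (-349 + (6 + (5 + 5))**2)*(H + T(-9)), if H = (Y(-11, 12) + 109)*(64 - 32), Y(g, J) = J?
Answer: -367164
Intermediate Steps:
H = 3872 (H = (12 + 109)*(64 - 32) = 121*32 = 3872)
T(m) = -5 + m**2 (T(m) = m**2 - 5 = -5 + m**2)
(-349 + (6 + (5 + 5))**2)*(H + T(-9)) = (-349 + (6 + (5 + 5))**2)*(3872 + (-5 + (-9)**2)) = (-349 + (6 + 10)**2)*(3872 + (-5 + 81)) = (-349 + 16**2)*(3872 + 76) = (-349 + 256)*3948 = -93*3948 = -367164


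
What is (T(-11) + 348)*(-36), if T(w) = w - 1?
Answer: -12096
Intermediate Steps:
T(w) = -1 + w
(T(-11) + 348)*(-36) = ((-1 - 11) + 348)*(-36) = (-12 + 348)*(-36) = 336*(-36) = -12096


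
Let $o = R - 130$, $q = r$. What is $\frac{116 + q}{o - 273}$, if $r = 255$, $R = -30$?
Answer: $- \frac{371}{433} \approx -0.85681$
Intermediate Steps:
$q = 255$
$o = -160$ ($o = -30 - 130 = -160$)
$\frac{116 + q}{o - 273} = \frac{116 + 255}{-160 - 273} = \frac{371}{-433} = 371 \left(- \frac{1}{433}\right) = - \frac{371}{433}$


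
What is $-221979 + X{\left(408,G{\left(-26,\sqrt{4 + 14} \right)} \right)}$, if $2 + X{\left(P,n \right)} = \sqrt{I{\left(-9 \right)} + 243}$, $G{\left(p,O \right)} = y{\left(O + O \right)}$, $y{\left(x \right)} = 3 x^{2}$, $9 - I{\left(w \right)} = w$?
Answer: $-221981 + 3 \sqrt{29} \approx -2.2196 \cdot 10^{5}$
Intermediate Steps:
$I{\left(w \right)} = 9 - w$
$G{\left(p,O \right)} = 12 O^{2}$ ($G{\left(p,O \right)} = 3 \left(O + O\right)^{2} = 3 \left(2 O\right)^{2} = 3 \cdot 4 O^{2} = 12 O^{2}$)
$X{\left(P,n \right)} = -2 + 3 \sqrt{29}$ ($X{\left(P,n \right)} = -2 + \sqrt{\left(9 - -9\right) + 243} = -2 + \sqrt{\left(9 + 9\right) + 243} = -2 + \sqrt{18 + 243} = -2 + \sqrt{261} = -2 + 3 \sqrt{29}$)
$-221979 + X{\left(408,G{\left(-26,\sqrt{4 + 14} \right)} \right)} = -221979 - \left(2 - 3 \sqrt{29}\right) = -221981 + 3 \sqrt{29}$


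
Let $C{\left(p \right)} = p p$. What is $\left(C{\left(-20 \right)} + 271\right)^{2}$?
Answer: $450241$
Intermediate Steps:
$C{\left(p \right)} = p^{2}$
$\left(C{\left(-20 \right)} + 271\right)^{2} = \left(\left(-20\right)^{2} + 271\right)^{2} = \left(400 + 271\right)^{2} = 671^{2} = 450241$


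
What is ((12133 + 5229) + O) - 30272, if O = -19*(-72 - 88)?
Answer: -9870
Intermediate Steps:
O = 3040 (O = -19*(-160) = 3040)
((12133 + 5229) + O) - 30272 = ((12133 + 5229) + 3040) - 30272 = (17362 + 3040) - 30272 = 20402 - 30272 = -9870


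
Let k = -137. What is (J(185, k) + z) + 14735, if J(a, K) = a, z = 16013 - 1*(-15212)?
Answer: 46145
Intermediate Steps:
z = 31225 (z = 16013 + 15212 = 31225)
(J(185, k) + z) + 14735 = (185 + 31225) + 14735 = 31410 + 14735 = 46145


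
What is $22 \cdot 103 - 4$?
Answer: $2262$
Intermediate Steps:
$22 \cdot 103 - 4 = 2266 + \left(-11 + 7\right) = 2266 - 4 = 2262$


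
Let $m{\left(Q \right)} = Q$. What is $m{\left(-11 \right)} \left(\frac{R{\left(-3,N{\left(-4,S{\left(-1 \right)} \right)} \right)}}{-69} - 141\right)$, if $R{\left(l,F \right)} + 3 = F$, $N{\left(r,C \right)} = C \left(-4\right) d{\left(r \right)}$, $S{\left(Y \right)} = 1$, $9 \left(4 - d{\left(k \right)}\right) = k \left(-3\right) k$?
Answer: $\frac{319726}{207} \approx 1544.6$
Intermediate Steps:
$d{\left(k \right)} = 4 + \frac{k^{2}}{3}$ ($d{\left(k \right)} = 4 - \frac{k \left(-3\right) k}{9} = 4 - \frac{- 3 k k}{9} = 4 - \frac{\left(-3\right) k^{2}}{9} = 4 + \frac{k^{2}}{3}$)
$N{\left(r,C \right)} = - 4 C \left(4 + \frac{r^{2}}{3}\right)$ ($N{\left(r,C \right)} = C \left(-4\right) \left(4 + \frac{r^{2}}{3}\right) = - 4 C \left(4 + \frac{r^{2}}{3}\right)$)
$R{\left(l,F \right)} = -3 + F$
$m{\left(-11 \right)} \left(\frac{R{\left(-3,N{\left(-4,S{\left(-1 \right)} \right)} \right)}}{-69} - 141\right) = - 11 \left(\frac{-3 - \frac{4 \left(12 + \left(-4\right)^{2}\right)}{3}}{-69} - 141\right) = - 11 \left(\left(-3 - \frac{4 \left(12 + 16\right)}{3}\right) \left(- \frac{1}{69}\right) - 141\right) = - 11 \left(\left(-3 - \frac{4}{3} \cdot 28\right) \left(- \frac{1}{69}\right) - 141\right) = - 11 \left(\left(-3 - \frac{112}{3}\right) \left(- \frac{1}{69}\right) - 141\right) = - 11 \left(\left(- \frac{121}{3}\right) \left(- \frac{1}{69}\right) - 141\right) = - 11 \left(\frac{121}{207} - 141\right) = \left(-11\right) \left(- \frac{29066}{207}\right) = \frac{319726}{207}$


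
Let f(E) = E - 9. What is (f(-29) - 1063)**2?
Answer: 1212201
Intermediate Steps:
f(E) = -9 + E
(f(-29) - 1063)**2 = ((-9 - 29) - 1063)**2 = (-38 - 1063)**2 = (-1101)**2 = 1212201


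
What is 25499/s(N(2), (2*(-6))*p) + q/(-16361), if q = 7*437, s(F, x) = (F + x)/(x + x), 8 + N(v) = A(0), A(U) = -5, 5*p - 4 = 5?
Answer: 90112324817/2830453 ≈ 31837.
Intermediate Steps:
p = 9/5 (p = 4/5 + (1/5)*5 = 4/5 + 1 = 9/5 ≈ 1.8000)
N(v) = -13 (N(v) = -8 - 5 = -13)
s(F, x) = (F + x)/(2*x) (s(F, x) = (F + x)/((2*x)) = (F + x)*(1/(2*x)) = (F + x)/(2*x))
q = 3059
25499/s(N(2), (2*(-6))*p) + q/(-16361) = 25499/(((-13 + (2*(-6))*(9/5))/(2*(((2*(-6))*(9/5)))))) + 3059/(-16361) = 25499/(((-13 - 12*9/5)/(2*((-12*9/5))))) + 3059*(-1/16361) = 25499/(((-13 - 108/5)/(2*(-108/5)))) - 3059/16361 = 25499/(((1/2)*(-5/108)*(-173/5))) - 3059/16361 = 25499/(173/216) - 3059/16361 = 25499*(216/173) - 3059/16361 = 5507784/173 - 3059/16361 = 90112324817/2830453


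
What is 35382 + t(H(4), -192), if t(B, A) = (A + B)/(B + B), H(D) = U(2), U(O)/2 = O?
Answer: 70717/2 ≈ 35359.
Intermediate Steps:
U(O) = 2*O
H(D) = 4 (H(D) = 2*2 = 4)
t(B, A) = (A + B)/(2*B) (t(B, A) = (A + B)/((2*B)) = (A + B)*(1/(2*B)) = (A + B)/(2*B))
35382 + t(H(4), -192) = 35382 + (½)*(-192 + 4)/4 = 35382 + (½)*(¼)*(-188) = 35382 - 47/2 = 70717/2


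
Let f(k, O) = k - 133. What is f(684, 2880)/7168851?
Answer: 551/7168851 ≈ 7.6860e-5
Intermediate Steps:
f(k, O) = -133 + k
f(684, 2880)/7168851 = (-133 + 684)/7168851 = 551*(1/7168851) = 551/7168851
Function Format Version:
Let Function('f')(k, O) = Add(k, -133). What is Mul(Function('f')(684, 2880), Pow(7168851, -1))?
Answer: Rational(551, 7168851) ≈ 7.6860e-5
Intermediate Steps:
Function('f')(k, O) = Add(-133, k)
Mul(Function('f')(684, 2880), Pow(7168851, -1)) = Mul(Add(-133, 684), Pow(7168851, -1)) = Mul(551, Rational(1, 7168851)) = Rational(551, 7168851)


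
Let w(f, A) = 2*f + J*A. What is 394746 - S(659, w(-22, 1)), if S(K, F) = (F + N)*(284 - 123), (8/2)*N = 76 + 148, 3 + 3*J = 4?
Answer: 1178281/3 ≈ 3.9276e+5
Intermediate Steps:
J = ⅓ (J = -1 + (⅓)*4 = -1 + 4/3 = ⅓ ≈ 0.33333)
N = 56 (N = (76 + 148)/4 = (¼)*224 = 56)
w(f, A) = 2*f + A/3
S(K, F) = 9016 + 161*F (S(K, F) = (F + 56)*(284 - 123) = (56 + F)*161 = 9016 + 161*F)
394746 - S(659, w(-22, 1)) = 394746 - (9016 + 161*(2*(-22) + (⅓)*1)) = 394746 - (9016 + 161*(-44 + ⅓)) = 394746 - (9016 + 161*(-131/3)) = 394746 - (9016 - 21091/3) = 394746 - 1*5957/3 = 394746 - 5957/3 = 1178281/3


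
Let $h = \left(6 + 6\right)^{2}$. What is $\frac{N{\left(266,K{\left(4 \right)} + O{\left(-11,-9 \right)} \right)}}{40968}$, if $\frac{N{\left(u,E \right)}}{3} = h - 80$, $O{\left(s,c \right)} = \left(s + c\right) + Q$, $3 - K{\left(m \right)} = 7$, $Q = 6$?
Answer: $\frac{8}{1707} \approx 0.0046866$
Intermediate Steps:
$K{\left(m \right)} = -4$ ($K{\left(m \right)} = 3 - 7 = -4$)
$h = 144$ ($h = 12^{2} = 144$)
$O{\left(s,c \right)} = 6 + c + s$ ($O{\left(s,c \right)} = \left(s + c\right) + 6 = \left(c + s\right) + 6 = 6 + c + s$)
$N{\left(u,E \right)} = 192$ ($N{\left(u,E \right)} = 3 \left(144 - 80\right) = 3 \cdot 64 = 192$)
$\frac{N{\left(266,K{\left(4 \right)} + O{\left(-11,-9 \right)} \right)}}{40968} = \frac{192}{40968} = 192 \cdot \frac{1}{40968} = \frac{8}{1707}$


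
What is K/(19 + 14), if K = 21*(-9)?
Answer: -63/11 ≈ -5.7273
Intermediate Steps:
K = -189
K/(19 + 14) = -189/(19 + 14) = -189/33 = (1/33)*(-189) = -63/11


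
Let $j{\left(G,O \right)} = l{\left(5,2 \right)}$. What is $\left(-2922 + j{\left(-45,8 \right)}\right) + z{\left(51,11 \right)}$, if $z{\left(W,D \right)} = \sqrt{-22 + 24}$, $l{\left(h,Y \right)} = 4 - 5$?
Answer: $-2923 + \sqrt{2} \approx -2921.6$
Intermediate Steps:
$l{\left(h,Y \right)} = -1$
$z{\left(W,D \right)} = \sqrt{2}$
$j{\left(G,O \right)} = -1$
$\left(-2922 + j{\left(-45,8 \right)}\right) + z{\left(51,11 \right)} = \left(-2922 - 1\right) + \sqrt{2} = -2923 + \sqrt{2}$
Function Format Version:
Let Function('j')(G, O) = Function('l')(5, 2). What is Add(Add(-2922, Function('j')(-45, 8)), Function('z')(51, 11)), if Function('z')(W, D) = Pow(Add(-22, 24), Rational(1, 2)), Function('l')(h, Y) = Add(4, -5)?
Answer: Add(-2923, Pow(2, Rational(1, 2))) ≈ -2921.6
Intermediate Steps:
Function('l')(h, Y) = -1
Function('z')(W, D) = Pow(2, Rational(1, 2))
Function('j')(G, O) = -1
Add(Add(-2922, Function('j')(-45, 8)), Function('z')(51, 11)) = Add(Add(-2922, -1), Pow(2, Rational(1, 2))) = Add(-2923, Pow(2, Rational(1, 2)))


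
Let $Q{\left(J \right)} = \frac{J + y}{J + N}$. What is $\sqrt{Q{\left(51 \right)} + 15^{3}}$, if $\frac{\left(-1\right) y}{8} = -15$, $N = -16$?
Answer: $\frac{6 \sqrt{115010}}{35} \approx 58.137$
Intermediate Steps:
$y = 120$ ($y = \left(-8\right) \left(-15\right) = 120$)
$Q{\left(J \right)} = \frac{120 + J}{-16 + J}$ ($Q{\left(J \right)} = \frac{J + 120}{J - 16} = \frac{120 + J}{-16 + J}$)
$\sqrt{Q{\left(51 \right)} + 15^{3}} = \sqrt{\frac{120 + 51}{-16 + 51} + 15^{3}} = \sqrt{\frac{1}{35} \cdot 171 + 3375} = \sqrt{\frac{171}{35} + 3375} = \sqrt{\frac{118296}{35}} = \frac{6 \sqrt{115010}}{35}$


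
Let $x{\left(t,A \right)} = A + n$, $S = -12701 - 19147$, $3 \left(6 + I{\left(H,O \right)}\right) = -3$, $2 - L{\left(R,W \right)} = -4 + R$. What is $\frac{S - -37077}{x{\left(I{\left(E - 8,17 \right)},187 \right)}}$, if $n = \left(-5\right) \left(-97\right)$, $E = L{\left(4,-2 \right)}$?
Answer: $\frac{249}{32} \approx 7.7813$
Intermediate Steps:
$L{\left(R,W \right)} = 6 - R$ ($L{\left(R,W \right)} = 2 - \left(-4 + R\right) = 6 - R$)
$E = 2$ ($E = 6 - 4 = 2$)
$n = 485$
$I{\left(H,O \right)} = -7$ ($I{\left(H,O \right)} = -6 + \frac{1}{3} \left(-3\right) = -6 - 1 = -7$)
$S = -31848$ ($S = -12701 - 19147 = -31848$)
$x{\left(t,A \right)} = 485 + A$ ($x{\left(t,A \right)} = A + 485 = 485 + A$)
$\frac{S - -37077}{x{\left(I{\left(E - 8,17 \right)},187 \right)}} = \frac{-31848 - -37077}{485 + 187} = \frac{-31848 + 37077}{672} = 5229 \cdot \frac{1}{672} = \frac{249}{32}$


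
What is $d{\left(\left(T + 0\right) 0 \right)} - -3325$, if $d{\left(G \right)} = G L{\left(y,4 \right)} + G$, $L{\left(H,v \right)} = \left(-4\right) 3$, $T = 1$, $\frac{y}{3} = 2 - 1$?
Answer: $3325$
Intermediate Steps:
$y = 3$ ($y = 3 \left(2 - 1\right) = 3 \cdot 1 = 3$)
$L{\left(H,v \right)} = -12$
$d{\left(G \right)} = - 11 G$ ($d{\left(G \right)} = G \left(-12\right) + G = - 12 G + G = - 11 G$)
$d{\left(\left(T + 0\right) 0 \right)} - -3325 = - 11 \left(1 + 0\right) 0 - -3325 = - 11 \cdot 1 \cdot 0 + 3325 = \left(-11\right) 0 + 3325 = 0 + 3325 = 3325$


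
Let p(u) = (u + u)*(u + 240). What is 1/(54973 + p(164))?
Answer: 1/187485 ≈ 5.3338e-6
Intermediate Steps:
p(u) = 2*u*(240 + u) (p(u) = (2*u)*(240 + u) = 2*u*(240 + u))
1/(54973 + p(164)) = 1/(54973 + 2*164*(240 + 164)) = 1/(54973 + 2*164*404) = 1/(54973 + 132512) = 1/187485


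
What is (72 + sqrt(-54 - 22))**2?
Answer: 5108 + 288*I*sqrt(19) ≈ 5108.0 + 1255.4*I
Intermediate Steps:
(72 + sqrt(-54 - 22))**2 = (72 + sqrt(-76))**2 = (72 + 2*I*sqrt(19))**2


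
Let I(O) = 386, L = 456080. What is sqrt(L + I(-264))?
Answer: sqrt(456466) ≈ 675.62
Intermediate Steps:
sqrt(L + I(-264)) = sqrt(456080 + 386) = sqrt(456466)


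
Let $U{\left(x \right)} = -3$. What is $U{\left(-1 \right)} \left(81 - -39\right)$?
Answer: $-360$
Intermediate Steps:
$U{\left(-1 \right)} \left(81 - -39\right) = - 3 \left(81 - -39\right) = - 3 \left(81 + 39\right) = \left(-3\right) 120 = -360$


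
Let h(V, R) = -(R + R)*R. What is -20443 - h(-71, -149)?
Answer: 23959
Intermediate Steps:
h(V, R) = -2*R² (h(V, R) = -2*R*R = -2*R²)
-20443 - h(-71, -149) = -20443 - (-2)*(-149)² = -20443 - (-2)*22201 = -20443 - 1*(-44402) = -20443 + 44402 = 23959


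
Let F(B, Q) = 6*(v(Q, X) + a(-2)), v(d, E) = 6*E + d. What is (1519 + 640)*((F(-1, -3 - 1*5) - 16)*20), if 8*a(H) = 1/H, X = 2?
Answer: 658495/2 ≈ 3.2925e+5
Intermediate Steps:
a(H) = 1/(8*H)
v(d, E) = d + 6*E
F(B, Q) = 573/8 + 6*Q (F(B, Q) = 6*((Q + 6*2) + (⅛)/(-2)) = 6*((Q + 12) + (⅛)*(-½)) = 6*((12 + Q) - 1/16) = 6*(191/16 + Q) = 573/8 + 6*Q)
(1519 + 640)*((F(-1, -3 - 1*5) - 16)*20) = (1519 + 640)*(((573/8 + 6*(-3 - 1*5)) - 16)*20) = 2159*(((573/8 + 6*(-3 - 5)) - 16)*20) = 2159*(((573/8 + 6*(-8)) - 16)*20) = 2159*(((573/8 - 48) - 16)*20) = 2159*((189/8 - 16)*20) = 2159*((61/8)*20) = 2159*(305/2) = 658495/2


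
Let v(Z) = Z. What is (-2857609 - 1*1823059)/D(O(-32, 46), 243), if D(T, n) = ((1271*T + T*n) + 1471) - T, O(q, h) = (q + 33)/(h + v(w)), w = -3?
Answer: -100634362/32383 ≈ -3107.6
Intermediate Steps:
O(q, h) = (33 + q)/(-3 + h) (O(q, h) = (q + 33)/(h - 3) = (33 + q)/(-3 + h))
D(T, n) = 1471 + 1270*T + T*n (D(T, n) = (1471 + 1271*T + T*n) - T = 1471 + 1270*T + T*n)
(-2857609 - 1*1823059)/D(O(-32, 46), 243) = (-2857609 - 1*1823059)/(1471 + 1270*((33 - 32)/(-3 + 46)) + ((33 - 32)/(-3 + 46))*243) = (-2857609 - 1823059)/(1471 + 1270*(1/43) + (1/43)*243) = -4680668/(1471 + 1270*((1/43)*1) + ((1/43)*1)*243) = -4680668/(1471 + 1270*(1/43) + (1/43)*243) = -4680668/(1471 + 1270/43 + 243/43) = -4680668/64766/43 = -4680668*43/64766 = -100634362/32383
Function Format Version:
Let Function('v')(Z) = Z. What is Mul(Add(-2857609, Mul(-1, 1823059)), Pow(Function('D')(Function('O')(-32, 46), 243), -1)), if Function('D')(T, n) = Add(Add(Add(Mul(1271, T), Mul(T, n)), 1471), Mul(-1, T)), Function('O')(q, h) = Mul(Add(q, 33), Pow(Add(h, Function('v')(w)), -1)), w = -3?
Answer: Rational(-100634362, 32383) ≈ -3107.6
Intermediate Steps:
Function('O')(q, h) = Mul(Pow(Add(-3, h), -1), Add(33, q)) (Function('O')(q, h) = Mul(Add(q, 33), Pow(Add(h, -3), -1)) = Mul(Add(33, q), Pow(Add(-3, h), -1)) = Mul(Pow(Add(-3, h), -1), Add(33, q)))
Function('D')(T, n) = Add(1471, Mul(1270, T), Mul(T, n)) (Function('D')(T, n) = Add(Add(1471, Mul(1271, T), Mul(T, n)), Mul(-1, T)) = Add(1471, Mul(1270, T), Mul(T, n)))
Mul(Add(-2857609, Mul(-1, 1823059)), Pow(Function('D')(Function('O')(-32, 46), 243), -1)) = Mul(Add(-2857609, Mul(-1, 1823059)), Pow(Add(1471, Mul(1270, Mul(Pow(Add(-3, 46), -1), Add(33, -32))), Mul(Mul(Pow(Add(-3, 46), -1), Add(33, -32)), 243)), -1)) = Mul(Add(-2857609, -1823059), Pow(Add(1471, Mul(1270, Mul(Pow(43, -1), 1)), Mul(Mul(Pow(43, -1), 1), 243)), -1)) = Mul(-4680668, Pow(Add(1471, Mul(1270, Mul(Rational(1, 43), 1)), Mul(Mul(Rational(1, 43), 1), 243)), -1)) = Mul(-4680668, Pow(Add(1471, Mul(1270, Rational(1, 43)), Mul(Rational(1, 43), 243)), -1)) = Mul(-4680668, Pow(Add(1471, Rational(1270, 43), Rational(243, 43)), -1)) = Mul(-4680668, Pow(Rational(64766, 43), -1)) = Mul(-4680668, Rational(43, 64766)) = Rational(-100634362, 32383)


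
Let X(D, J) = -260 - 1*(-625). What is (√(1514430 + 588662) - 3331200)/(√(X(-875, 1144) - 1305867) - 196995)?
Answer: (3331200 - 2*√525773)/(196995 - I*√1305502) ≈ 16.902 + 0.098034*I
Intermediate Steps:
X(D, J) = 365 (X(D, J) = -260 + 625 = 365)
(√(1514430 + 588662) - 3331200)/(√(X(-875, 1144) - 1305867) - 196995) = (√(1514430 + 588662) - 3331200)/(√(365 - 1305867) - 196995) = (√2103092 - 3331200)/(√(-1305502) - 196995) = (2*√525773 - 3331200)/(I*√1305502 - 196995) = (-3331200 + 2*√525773)/(-196995 + I*√1305502)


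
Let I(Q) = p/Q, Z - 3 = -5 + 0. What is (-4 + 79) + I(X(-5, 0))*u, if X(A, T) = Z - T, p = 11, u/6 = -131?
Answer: 4398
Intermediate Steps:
u = -786 (u = 6*(-131) = -786)
Z = -2 (Z = 3 + (-5 + 0) = 3 - 5 = -2)
X(A, T) = -2 - T
I(Q) = 11/Q
(-4 + 79) + I(X(-5, 0))*u = (-4 + 79) + (11/(-2 - 1*0))*(-786) = 75 + (11/(-2 + 0))*(-786) = 75 + (11/(-2))*(-786) = 75 + (11*(-½))*(-786) = 75 - 11/2*(-786) = 75 + 4323 = 4398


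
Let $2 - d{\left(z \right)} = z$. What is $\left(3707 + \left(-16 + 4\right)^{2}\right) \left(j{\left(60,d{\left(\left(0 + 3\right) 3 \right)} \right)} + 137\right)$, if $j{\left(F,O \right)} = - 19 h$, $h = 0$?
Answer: $527587$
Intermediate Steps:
$d{\left(z \right)} = 2 - z$
$j{\left(F,O \right)} = 0$ ($j{\left(F,O \right)} = \left(-19\right) 0 = 0$)
$\left(3707 + \left(-16 + 4\right)^{2}\right) \left(j{\left(60,d{\left(\left(0 + 3\right) 3 \right)} \right)} + 137\right) = \left(3707 + \left(-16 + 4\right)^{2}\right) \left(0 + 137\right) = \left(3707 + \left(-12\right)^{2}\right) 137 = \left(3707 + 144\right) 137 = 3851 \cdot 137 = 527587$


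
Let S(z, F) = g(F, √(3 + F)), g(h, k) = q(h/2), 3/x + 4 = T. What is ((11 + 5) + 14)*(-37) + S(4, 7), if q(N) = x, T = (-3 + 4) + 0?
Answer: -1111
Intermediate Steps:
T = 1 (T = 1 + 0 = 1)
x = -1 (x = 3/(-4 + 1) = 3/(-3) = 3*(-⅓) = -1)
q(N) = -1
g(h, k) = -1
S(z, F) = -1
((11 + 5) + 14)*(-37) + S(4, 7) = ((11 + 5) + 14)*(-37) - 1 = (16 + 14)*(-37) - 1 = 30*(-37) - 1 = -1110 - 1 = -1111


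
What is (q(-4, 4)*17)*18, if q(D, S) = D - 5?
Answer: -2754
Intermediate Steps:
q(D, S) = -5 + D
(q(-4, 4)*17)*18 = ((-5 - 4)*17)*18 = -9*17*18 = -153*18 = -2754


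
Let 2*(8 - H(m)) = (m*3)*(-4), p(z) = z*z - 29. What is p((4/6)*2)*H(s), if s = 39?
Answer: -59290/9 ≈ -6587.8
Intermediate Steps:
p(z) = -29 + z² (p(z) = z² - 29 = -29 + z²)
H(m) = 8 + 6*m (H(m) = 8 - m*3*(-4)/2 = 8 - 3*m*(-4)/2 = 8 - (-6)*m = 8 + 6*m)
p((4/6)*2)*H(s) = (-29 + ((4/6)*2)²)*(8 + 6*39) = (-29 + ((4*(⅙))*2)²)*(8 + 234) = (-29 + ((⅔)*2)²)*242 = (-29 + (4/3)²)*242 = (-29 + 16/9)*242 = -245/9*242 = -59290/9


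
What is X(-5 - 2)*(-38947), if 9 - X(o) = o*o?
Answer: 1557880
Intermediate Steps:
X(o) = 9 - o**2 (X(o) = 9 - o*o = 9 - o**2)
X(-5 - 2)*(-38947) = (9 - (-5 - 2)**2)*(-38947) = (9 - 1*(-7)**2)*(-38947) = (9 - 1*49)*(-38947) = (9 - 49)*(-38947) = -40*(-38947) = 1557880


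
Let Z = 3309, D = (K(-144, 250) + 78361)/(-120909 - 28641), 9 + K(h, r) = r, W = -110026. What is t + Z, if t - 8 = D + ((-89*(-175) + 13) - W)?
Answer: 9640776224/74775 ≈ 1.2893e+5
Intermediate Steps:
K(h, r) = -9 + r
D = -39301/74775 (D = ((-9 + 250) + 78361)/(-120909 - 28641) = (241 + 78361)/(-149550) = 78602*(-1/149550) = -39301/74775 ≈ -0.52559)
t = 9393345749/74775 (t = 8 + (-39301/74775 + ((-89*(-175) + 13) - 1*(-110026))) = 8 + (-39301/74775 + ((15575 + 13) + 110026)) = 8 + (-39301/74775 + (15588 + 110026)) = 8 + (-39301/74775 + 125614) = 8 + 9392747549/74775 = 9393345749/74775 ≈ 1.2562e+5)
t + Z = 9393345749/74775 + 3309 = 9640776224/74775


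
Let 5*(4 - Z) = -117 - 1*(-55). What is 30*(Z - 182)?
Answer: -4968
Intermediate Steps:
Z = 82/5 (Z = 4 - (-117 - 1*(-55))/5 = 4 - (-117 + 55)/5 = 4 - 1/5*(-62) = 4 + 62/5 = 82/5 ≈ 16.400)
30*(Z - 182) = 30*(82/5 - 182) = 30*(-828/5) = -4968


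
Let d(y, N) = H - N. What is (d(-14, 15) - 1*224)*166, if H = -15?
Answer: -42164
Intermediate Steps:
d(y, N) = -15 - N
(d(-14, 15) - 1*224)*166 = ((-15 - 1*15) - 1*224)*166 = ((-15 - 15) - 224)*166 = (-30 - 224)*166 = -254*166 = -42164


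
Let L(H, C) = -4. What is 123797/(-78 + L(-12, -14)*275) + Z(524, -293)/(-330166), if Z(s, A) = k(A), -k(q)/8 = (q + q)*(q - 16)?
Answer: -19583559463/194467774 ≈ -100.70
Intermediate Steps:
k(q) = -16*q*(-16 + q) (k(q) = -8*(q + q)*(q - 16) = -8*2*q*(-16 + q) = -16*q*(-16 + q))
Z(s, A) = 16*A*(16 - A)
123797/(-78 + L(-12, -14)*275) + Z(524, -293)/(-330166) = 123797/(-78 - 4*275) + (16*(-293)*(16 - 1*(-293)))/(-330166) = 123797/(-78 - 1100) + (16*(-293)*(16 + 293))*(-1/330166) = 123797/(-1178) + (16*(-293)*309)*(-1/330166) = 123797*(-1/1178) - 1448592*(-1/330166) = -123797/1178 + 724296/165083 = -19583559463/194467774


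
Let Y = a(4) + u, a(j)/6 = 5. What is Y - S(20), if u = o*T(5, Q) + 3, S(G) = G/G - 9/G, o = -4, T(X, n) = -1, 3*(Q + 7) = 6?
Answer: 729/20 ≈ 36.450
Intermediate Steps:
Q = -5 (Q = -7 + (1/3)*6 = -7 + 2 = -5)
S(G) = 1 - 9/G
u = 7 (u = -4*(-1) + 3 = 4 + 3 = 7)
a(j) = 30 (a(j) = 6*5 = 30)
Y = 37 (Y = 30 + 7 = 37)
Y - S(20) = 37 - (-9 + 20)/20 = 37 - 11/20 = 729/20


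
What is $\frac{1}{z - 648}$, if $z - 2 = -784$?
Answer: $- \frac{1}{1430} \approx -0.0006993$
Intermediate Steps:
$z = -782$ ($z = 2 - 784 = -782$)
$\frac{1}{z - 648} = \frac{1}{-782 - 648} = \frac{1}{-1430} = - \frac{1}{1430}$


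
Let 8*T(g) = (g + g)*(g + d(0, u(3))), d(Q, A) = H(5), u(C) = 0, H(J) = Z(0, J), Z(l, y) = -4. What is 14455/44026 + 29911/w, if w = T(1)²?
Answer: 21069917071/396234 ≈ 53175.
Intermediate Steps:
H(J) = -4
d(Q, A) = -4
T(g) = g*(-4 + g)/4 (T(g) = ((g + g)*(g - 4))/8 = ((2*g)*(-4 + g))/8 = (2*g*(-4 + g))/8 = g*(-4 + g)/4)
w = 9/16 (w = ((¼)*1*(-4 + 1))² = ((¼)*1*(-3))² = (-¾)² = 9/16 ≈ 0.56250)
14455/44026 + 29911/w = 14455/44026 + 29911/(9/16) = 14455*(1/44026) + 29911*(16/9) = 14455/44026 + 478576/9 = 21069917071/396234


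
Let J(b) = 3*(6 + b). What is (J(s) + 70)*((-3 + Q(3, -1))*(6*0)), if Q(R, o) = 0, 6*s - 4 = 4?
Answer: 0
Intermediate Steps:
s = 4/3 (s = ⅔ + (⅙)*4 = ⅔ + ⅔ = 4/3 ≈ 1.3333)
J(b) = 18 + 3*b
(J(s) + 70)*((-3 + Q(3, -1))*(6*0)) = ((18 + 3*(4/3)) + 70)*((-3 + 0)*(6*0)) = ((18 + 4) + 70)*(-3*0) = (22 + 70)*0 = 92*0 = 0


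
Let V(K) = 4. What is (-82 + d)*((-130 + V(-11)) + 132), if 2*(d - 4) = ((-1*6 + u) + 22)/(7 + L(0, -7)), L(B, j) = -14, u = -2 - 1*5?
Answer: -3303/7 ≈ -471.86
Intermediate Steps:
u = -7 (u = -2 - 5 = -7)
d = 47/14 (d = 4 + (((-1*6 - 7) + 22)/(7 - 14))/2 = 4 + (((-6 - 7) + 22)/(-7))/2 = 4 + ((-13 + 22)*(-⅐))/2 = 4 + (9*(-⅐))/2 = 4 + (½)*(-9/7) = 4 - 9/14 = 47/14 ≈ 3.3571)
(-82 + d)*((-130 + V(-11)) + 132) = (-82 + 47/14)*((-130 + 4) + 132) = -1101*(-126 + 132)/14 = -1101/14*6 = -3303/7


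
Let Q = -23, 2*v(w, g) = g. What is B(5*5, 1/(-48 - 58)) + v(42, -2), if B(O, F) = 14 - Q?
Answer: 36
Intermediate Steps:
v(w, g) = g/2
B(O, F) = 37 (B(O, F) = 14 - 1*(-23) = 14 + 23 = 37)
B(5*5, 1/(-48 - 58)) + v(42, -2) = 37 + (½)*(-2) = 37 - 1 = 36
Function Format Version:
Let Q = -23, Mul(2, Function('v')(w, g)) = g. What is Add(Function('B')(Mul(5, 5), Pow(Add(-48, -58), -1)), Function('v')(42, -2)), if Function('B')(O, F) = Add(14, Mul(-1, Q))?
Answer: 36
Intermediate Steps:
Function('v')(w, g) = Mul(Rational(1, 2), g)
Function('B')(O, F) = 37 (Function('B')(O, F) = Add(14, Mul(-1, -23)) = Add(14, 23) = 37)
Add(Function('B')(Mul(5, 5), Pow(Add(-48, -58), -1)), Function('v')(42, -2)) = Add(37, Mul(Rational(1, 2), -2)) = Add(37, -1) = 36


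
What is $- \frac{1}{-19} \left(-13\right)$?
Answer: $- \frac{13}{19} \approx -0.68421$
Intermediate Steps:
$- \frac{1}{-19} \left(-13\right) = \left(-1\right) \left(- \frac{1}{19}\right) \left(-13\right) = \frac{1}{19} \left(-13\right) = - \frac{13}{19}$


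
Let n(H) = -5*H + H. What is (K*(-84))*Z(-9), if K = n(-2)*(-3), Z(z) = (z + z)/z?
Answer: 4032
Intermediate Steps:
Z(z) = 2 (Z(z) = (2*z)/z = 2)
n(H) = -4*H
K = -24 (K = -4*(-2)*(-3) = 8*(-3) = -24)
(K*(-84))*Z(-9) = -24*(-84)*2 = 2016*2 = 4032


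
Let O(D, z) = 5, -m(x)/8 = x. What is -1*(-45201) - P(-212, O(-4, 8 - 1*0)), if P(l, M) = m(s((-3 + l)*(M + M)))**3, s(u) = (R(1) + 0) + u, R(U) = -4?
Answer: -5116901465967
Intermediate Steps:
s(u) = -4 + u (s(u) = (-4 + 0) + u = -4 + u)
m(x) = -8*x
P(l, M) = (32 - 16*M*(-3 + l))**3 (P(l, M) = (-8*(-4 + (-3 + l)*(M + M)))**3 = (-8*(-4 + (-3 + l)*(2*M)))**3 = (-8*(-4 + 2*M*(-3 + l)))**3 = (32 - 16*M*(-3 + l))**3)
-1*(-45201) - P(-212, O(-4, 8 - 1*0)) = -1*(-45201) - 4096*(2 - 1*5*(-3 - 212))**3 = 45201 - 4096*(2 - 1*5*(-215))**3 = 45201 - 4096*(2 + 1075)**3 = 45201 - 4096*1077**3 = 45201 - 4096*1249243533 = 45201 - 1*5116901511168 = 45201 - 5116901511168 = -5116901465967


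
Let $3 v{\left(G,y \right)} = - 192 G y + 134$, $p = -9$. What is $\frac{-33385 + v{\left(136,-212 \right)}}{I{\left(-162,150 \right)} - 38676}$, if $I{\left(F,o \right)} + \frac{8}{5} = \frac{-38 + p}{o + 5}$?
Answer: $- \frac{168507413}{3597045} \approx -46.846$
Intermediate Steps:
$v{\left(G,y \right)} = \frac{134}{3} - 64 G y$ ($v{\left(G,y \right)} = \frac{- 192 G y + 134}{3} = \frac{134 - 192 G y}{3} = \frac{134}{3} - 64 G y$)
$I{\left(F,o \right)} = - \frac{8}{5} - \frac{47}{5 + o}$ ($I{\left(F,o \right)} = - \frac{8}{5} + \frac{-38 - 9}{o + 5} = - \frac{8}{5} - \frac{47}{5 + o}$)
$\frac{-33385 + v{\left(136,-212 \right)}}{I{\left(-162,150 \right)} - 38676} = \frac{-33385 - \left(- \frac{134}{3} + 8704 \left(-212\right)\right)}{\frac{-275 - 1200}{5 \left(5 + 150\right)} - 38676} = \frac{-33385 + \left(\frac{134}{3} + 1845248\right)}{\frac{-275 - 1200}{5 \cdot 155} - 38676} = \frac{-33385 + \frac{5535878}{3}}{\frac{1}{5} \cdot \frac{1}{155} \left(-1475\right) - 38676} = \frac{5435723}{3 \left(- \frac{59}{31} - 38676\right)} = \frac{5435723}{3 \left(- \frac{1199015}{31}\right)} = \frac{5435723}{3} \left(- \frac{31}{1199015}\right) = - \frac{168507413}{3597045}$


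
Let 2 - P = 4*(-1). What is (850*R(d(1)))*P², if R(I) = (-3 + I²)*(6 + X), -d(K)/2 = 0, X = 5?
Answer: -1009800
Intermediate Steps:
d(K) = 0 (d(K) = -2*0 = 0)
R(I) = -33 + 11*I² (R(I) = (-3 + I²)*(6 + 5) = (-3 + I²)*11 = -33 + 11*I²)
P = 6 (P = 2 - 4*(-1) = 2 - 1*(-4) = 2 + 4 = 6)
(850*R(d(1)))*P² = (850*(-33 + 11*0²))*6² = (850*(-33 + 11*0))*36 = (850*(-33 + 0))*36 = (850*(-33))*36 = -28050*36 = -1009800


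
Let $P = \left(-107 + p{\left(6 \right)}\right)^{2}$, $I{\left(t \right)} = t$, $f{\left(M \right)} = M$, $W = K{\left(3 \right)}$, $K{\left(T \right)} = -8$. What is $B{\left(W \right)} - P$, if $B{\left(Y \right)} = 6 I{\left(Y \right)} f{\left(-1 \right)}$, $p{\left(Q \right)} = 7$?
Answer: $-9952$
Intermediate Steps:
$W = -8$
$B{\left(Y \right)} = - 6 Y$ ($B{\left(Y \right)} = 6 Y \left(-1\right) = - 6 Y$)
$P = 10000$ ($P = \left(-107 + 7\right)^{2} = \left(-100\right)^{2} = 10000$)
$B{\left(W \right)} - P = \left(-6\right) \left(-8\right) - 10000 = 48 - 10000 = -9952$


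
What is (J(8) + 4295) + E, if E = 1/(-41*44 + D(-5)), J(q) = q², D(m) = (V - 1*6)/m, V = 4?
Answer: 39309457/9018 ≈ 4359.0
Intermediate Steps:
D(m) = -2/m (D(m) = (4 - 1*6)/m = (4 - 6)/m = -2/m)
E = -5/9018 (E = 1/(-41*44 - 2/(-5)) = 1/(-1804 - 2*(-⅕)) = 1/(-1804 + ⅖) = 1/(-9018/5) = -5/9018 ≈ -0.00055445)
(J(8) + 4295) + E = (8² + 4295) - 5/9018 = (64 + 4295) - 5/9018 = 4359 - 5/9018 = 39309457/9018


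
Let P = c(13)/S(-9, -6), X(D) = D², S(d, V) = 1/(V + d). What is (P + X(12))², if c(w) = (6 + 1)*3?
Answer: 29241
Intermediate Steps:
c(w) = 21 (c(w) = 7*3 = 21)
P = -315 (P = 21/(1/(-6 - 9)) = 21/(1/(-15)) = 21/(-1/15) = 21*(-15) = -315)
(P + X(12))² = (-315 + 12²)² = (-315 + 144)² = (-171)² = 29241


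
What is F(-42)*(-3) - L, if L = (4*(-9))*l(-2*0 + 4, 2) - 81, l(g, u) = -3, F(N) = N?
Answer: 99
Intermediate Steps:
L = 27 (L = (4*(-9))*(-3) - 81 = -36*(-3) - 81 = 108 - 81 = 27)
F(-42)*(-3) - L = -42*(-3) - 1*27 = 126 - 27 = 99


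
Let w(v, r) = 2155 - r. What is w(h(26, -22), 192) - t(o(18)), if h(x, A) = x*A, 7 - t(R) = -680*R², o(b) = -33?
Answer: -738564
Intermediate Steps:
t(R) = 7 + 680*R² (t(R) = 7 - (-680)*R² = 7 + 680*R²)
h(x, A) = A*x
w(h(26, -22), 192) - t(o(18)) = (2155 - 1*192) - (7 + 680*(-33)²) = (2155 - 192) - (7 + 680*1089) = 1963 - (7 + 740520) = 1963 - 1*740527 = 1963 - 740527 = -738564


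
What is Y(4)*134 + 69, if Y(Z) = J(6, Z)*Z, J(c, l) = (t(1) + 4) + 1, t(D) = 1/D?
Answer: 3285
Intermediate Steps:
J(c, l) = 6 (J(c, l) = (1/1 + 4) + 1 = (1 + 4) + 1 = 5 + 1 = 6)
Y(Z) = 6*Z
Y(4)*134 + 69 = (6*4)*134 + 69 = 24*134 + 69 = 3216 + 69 = 3285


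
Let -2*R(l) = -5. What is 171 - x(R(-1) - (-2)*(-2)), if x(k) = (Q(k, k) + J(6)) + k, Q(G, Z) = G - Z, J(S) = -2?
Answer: 349/2 ≈ 174.50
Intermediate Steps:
R(l) = 5/2 (R(l) = -½*(-5) = 5/2)
x(k) = -2 + k (x(k) = ((k - k) - 2) + k = (0 - 2) + k = -2 + k)
171 - x(R(-1) - (-2)*(-2)) = 171 - (-2 + (5/2 - (-2)*(-2))) = 171 - (-2 + (5/2 - 1*4)) = 171 - (-2 + (5/2 - 4)) = 171 - (-2 - 3/2) = 171 - 1*(-7/2) = 171 + 7/2 = 349/2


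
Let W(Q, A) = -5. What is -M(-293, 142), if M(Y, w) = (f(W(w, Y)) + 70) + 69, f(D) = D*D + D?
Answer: -159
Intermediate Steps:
f(D) = D + D² (f(D) = D² + D = D + D²)
M(Y, w) = 159 (M(Y, w) = (-5*(1 - 5) + 70) + 69 = (-5*(-4) + 70) + 69 = (20 + 70) + 69 = 90 + 69 = 159)
-M(-293, 142) = -1*159 = -159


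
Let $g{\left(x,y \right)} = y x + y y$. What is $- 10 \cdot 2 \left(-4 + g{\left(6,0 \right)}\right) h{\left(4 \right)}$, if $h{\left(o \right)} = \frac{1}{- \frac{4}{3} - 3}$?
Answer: $- \frac{240}{13} \approx -18.462$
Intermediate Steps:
$g{\left(x,y \right)} = y^{2} + x y$ ($g{\left(x,y \right)} = x y + y^{2} = y^{2} + x y$)
$h{\left(o \right)} = - \frac{3}{13}$ ($h{\left(o \right)} = \frac{1}{\left(-4\right) \frac{1}{3} - 3} = \frac{1}{- \frac{4}{3} - 3} = \frac{1}{- \frac{13}{3}} = - \frac{3}{13}$)
$- 10 \cdot 2 \left(-4 + g{\left(6,0 \right)}\right) h{\left(4 \right)} = - 10 \cdot 2 \left(-4 + 0 \left(6 + 0\right)\right) \left(- \frac{3}{13}\right) = - 10 \cdot 2 \left(-4 + 0 \cdot 6\right) \left(- \frac{3}{13}\right) = - 10 \cdot 2 \left(-4 + 0\right) \left(- \frac{3}{13}\right) = - 10 \cdot 2 \left(-4\right) \left(- \frac{3}{13}\right) = \left(-10\right) \left(-8\right) \left(- \frac{3}{13}\right) = 80 \left(- \frac{3}{13}\right) = - \frac{240}{13}$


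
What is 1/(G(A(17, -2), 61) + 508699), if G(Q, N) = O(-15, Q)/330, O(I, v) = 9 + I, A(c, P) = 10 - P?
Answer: 55/27978444 ≈ 1.9658e-6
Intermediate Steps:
G(Q, N) = -1/55 (G(Q, N) = (9 - 15)/330 = -6*1/330 = -1/55)
1/(G(A(17, -2), 61) + 508699) = 1/(-1/55 + 508699) = 1/(27978444/55) = 55/27978444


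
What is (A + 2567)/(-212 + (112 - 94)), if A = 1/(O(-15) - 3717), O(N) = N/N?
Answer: -9538971/720904 ≈ -13.232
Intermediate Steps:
O(N) = 1
A = -1/3716 (A = 1/(1 - 3717) = 1/(-3716) = -1/3716 ≈ -0.00026911)
(A + 2567)/(-212 + (112 - 94)) = (-1/3716 + 2567)/(-212 + (112 - 94)) = 9538971/(3716*(-212 + 18)) = (9538971/3716)/(-194) = (9538971/3716)*(-1/194) = -9538971/720904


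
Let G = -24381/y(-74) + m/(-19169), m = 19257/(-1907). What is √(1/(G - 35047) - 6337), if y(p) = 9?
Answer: 5*I*√482854122700337686179066506/1380181245691 ≈ 79.605*I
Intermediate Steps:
m = -19257/1907 (m = 19257*(-1/1907) = -19257/1907 ≈ -10.098)
G = -99028242390/36555283 (G = -24381/9 - 19257/1907/(-19169) = -24381*⅑ - 19257/1907*(-1/19169) = -2709 + 19257/36555283 = -99028242390/36555283 ≈ -2709.0)
√(1/(G - 35047) - 6337) = √(1/(-99028242390/36555283 - 35047) - 6337) = √(1/(-1380181245691/36555283) - 6337) = √(-36555283/1380181245691 - 6337) = √(-8746208590499150/1380181245691) = 5*I*√482854122700337686179066506/1380181245691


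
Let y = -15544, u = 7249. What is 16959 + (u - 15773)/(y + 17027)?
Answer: 25141673/1483 ≈ 16953.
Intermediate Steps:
16959 + (u - 15773)/(y + 17027) = 16959 + (7249 - 15773)/(-15544 + 17027) = 16959 - 8524/1483 = 25141673/1483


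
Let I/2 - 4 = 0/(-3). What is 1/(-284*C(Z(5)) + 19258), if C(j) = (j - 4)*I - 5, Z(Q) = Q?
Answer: 1/18406 ≈ 5.4330e-5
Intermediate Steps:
I = 8 (I = 8 + 2*(0/(-3)) = 8 + 2*(0*(-⅓)) = 8 + 2*0 = 8 + 0 = 8)
C(j) = -37 + 8*j (C(j) = (j - 4)*8 - 5 = (-4 + j)*8 - 5 = (-32 + 8*j) - 5 = -37 + 8*j)
1/(-284*C(Z(5)) + 19258) = 1/(-284*(-37 + 8*5) + 19258) = 1/(-284*(-37 + 40) + 19258) = 1/(-284*3 + 19258) = 1/(-852 + 19258) = 1/18406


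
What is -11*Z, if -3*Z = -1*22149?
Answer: -81213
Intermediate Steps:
Z = 7383 (Z = -(-1)*22149/3 = -⅓*(-22149) = 7383)
-11*Z = -11*7383 = -81213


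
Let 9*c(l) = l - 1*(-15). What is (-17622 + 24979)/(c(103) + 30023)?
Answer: 66213/270325 ≈ 0.24494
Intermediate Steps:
c(l) = 5/3 + l/9 (c(l) = (l - 1*(-15))/9 = (l + 15)/9 = (15 + l)/9 = 5/3 + l/9)
(-17622 + 24979)/(c(103) + 30023) = (-17622 + 24979)/((5/3 + (1/9)*103) + 30023) = 7357/((5/3 + 103/9) + 30023) = 7357/(118/9 + 30023) = 7357/(270325/9) = 7357*(9/270325) = 66213/270325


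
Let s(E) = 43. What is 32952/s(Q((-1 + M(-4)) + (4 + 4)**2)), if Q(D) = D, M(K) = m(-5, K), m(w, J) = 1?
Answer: 32952/43 ≈ 766.33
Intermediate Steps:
M(K) = 1
32952/s(Q((-1 + M(-4)) + (4 + 4)**2)) = 32952/43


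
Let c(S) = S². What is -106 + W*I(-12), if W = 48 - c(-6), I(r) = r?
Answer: -250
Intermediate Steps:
W = 12 (W = 48 - 1*(-6)² = 48 - 1*36 = 48 - 36 = 12)
-106 + W*I(-12) = -106 + 12*(-12) = -106 - 144 = -250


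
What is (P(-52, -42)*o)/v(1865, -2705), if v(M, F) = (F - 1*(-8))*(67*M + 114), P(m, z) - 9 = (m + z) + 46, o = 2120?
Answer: 27560/112437031 ≈ 0.00024511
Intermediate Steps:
P(m, z) = 55 + m + z (P(m, z) = 9 + ((m + z) + 46) = 9 + (46 + m + z) = 55 + m + z)
v(M, F) = (8 + F)*(114 + 67*M) (v(M, F) = (F + 8)*(114 + 67*M) = (8 + F)*(114 + 67*M))
(P(-52, -42)*o)/v(1865, -2705) = ((55 - 52 - 42)*2120)/(912 + 114*(-2705) + 536*1865 + 67*(-2705)*1865) = (-39*2120)/(912 - 308370 + 999640 - 338003275) = -82680/(-337311093) = -82680*(-1/337311093) = 27560/112437031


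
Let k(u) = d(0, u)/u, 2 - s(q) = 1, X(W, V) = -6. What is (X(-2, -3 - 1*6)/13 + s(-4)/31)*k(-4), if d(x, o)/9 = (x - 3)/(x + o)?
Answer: 4671/6448 ≈ 0.72441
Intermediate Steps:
d(x, o) = 9*(-3 + x)/(o + x) (d(x, o) = 9*((x - 3)/(x + o)) = 9*((-3 + x)/(o + x)) = 9*(-3 + x)/(o + x))
s(q) = 1 (s(q) = 2 - 1*1 = 2 - 1 = 1)
k(u) = -27/u**2 (k(u) = (9*(-3 + 0)/(u + 0))/u = (9*(-3)/u)/u = (-27/u)/u = -27/u**2)
(X(-2, -3 - 1*6)/13 + s(-4)/31)*k(-4) = (-6/13 + 1/31)*(-27/(-4)**2) = (-6*1/13 + 1*(1/31))*(-27*1/16) = (-6/13 + 1/31)*(-27/16) = -173/403*(-27/16) = 4671/6448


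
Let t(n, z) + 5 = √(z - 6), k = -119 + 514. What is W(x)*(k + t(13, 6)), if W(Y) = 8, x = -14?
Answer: 3120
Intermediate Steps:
k = 395
t(n, z) = -5 + √(-6 + z) (t(n, z) = -5 + √(z - 6) = -5 + √(-6 + z))
W(x)*(k + t(13, 6)) = 8*(395 + (-5 + √(-6 + 6))) = 8*(395 + (-5 + √0)) = 8*(395 + (-5 + 0)) = 8*(395 - 5) = 8*390 = 3120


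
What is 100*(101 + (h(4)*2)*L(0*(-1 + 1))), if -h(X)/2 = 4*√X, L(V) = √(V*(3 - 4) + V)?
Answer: 10100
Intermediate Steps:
L(V) = 0 (L(V) = √(V*(-1) + V) = √(-V + V) = √0 = 0)
h(X) = -8*√X
100*(101 + (h(4)*2)*L(0*(-1 + 1))) = 100*(101 + (-8*√4*2)*0) = 100*(101 + (-8*2*2)*0) = 100*(101 - 16*2*0) = 100*(101 - 32*0) = 100*(101 + 0) = 100*101 = 10100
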